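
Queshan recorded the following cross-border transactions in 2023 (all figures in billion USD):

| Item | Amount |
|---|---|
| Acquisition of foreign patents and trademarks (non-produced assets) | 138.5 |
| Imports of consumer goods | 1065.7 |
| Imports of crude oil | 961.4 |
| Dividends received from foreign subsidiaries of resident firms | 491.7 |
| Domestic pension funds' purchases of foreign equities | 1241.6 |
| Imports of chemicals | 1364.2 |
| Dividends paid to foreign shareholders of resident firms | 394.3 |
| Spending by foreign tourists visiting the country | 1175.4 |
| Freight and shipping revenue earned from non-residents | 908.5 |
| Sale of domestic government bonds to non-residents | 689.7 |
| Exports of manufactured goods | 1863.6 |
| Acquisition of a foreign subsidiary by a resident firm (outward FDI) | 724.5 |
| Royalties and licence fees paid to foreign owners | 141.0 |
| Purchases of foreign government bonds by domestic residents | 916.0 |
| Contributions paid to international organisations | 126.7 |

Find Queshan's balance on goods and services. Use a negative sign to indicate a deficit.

Goods: -1065.7 - 1364.2 + 1863.6 - 961.4 = -1527.7
Services: 908.5 + 1175.4 - 141.0 = 1942.9
Trade balance = -1527.7 + 1942.9 = 415.2
(Excluded from the trade balance — capital account: acquisition of foreign patents and trademarks (non-produced assets) 138.5; primary income: dividends received from foreign subsidiaries of resident firms 491.7, dividends paid to foreign shareholders of resident firms 394.3; financial account: domestic pension funds' purchases of foreign equities 1241.6, sale of domestic government bonds to non-residents 689.7, acquisition of a foreign subsidiary by a resident firm (outward FDI) 724.5, purchases of foreign government bonds by domestic residents 916.0; secondary income: contributions paid to international organisations 126.7.)

415.2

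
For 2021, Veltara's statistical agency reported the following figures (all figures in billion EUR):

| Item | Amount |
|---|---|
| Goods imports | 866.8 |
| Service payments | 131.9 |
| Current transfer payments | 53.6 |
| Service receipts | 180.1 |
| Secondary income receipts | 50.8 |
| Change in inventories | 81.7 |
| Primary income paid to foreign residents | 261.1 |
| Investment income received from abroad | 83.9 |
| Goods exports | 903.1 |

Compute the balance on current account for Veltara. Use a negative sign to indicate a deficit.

-95.5

Goods balance = 903.1 - 866.8 = 36.3
Services balance = 180.1 - 131.9 = 48.2
Trade balance (goods + services) = 36.3 + 48.2 = 84.5
Net primary income = 83.9 - 261.1 = -177.2
Net secondary income = 50.8 - 53.6 = -2.8
Current account = 84.5 + (-177.2) + (-2.8) = -95.5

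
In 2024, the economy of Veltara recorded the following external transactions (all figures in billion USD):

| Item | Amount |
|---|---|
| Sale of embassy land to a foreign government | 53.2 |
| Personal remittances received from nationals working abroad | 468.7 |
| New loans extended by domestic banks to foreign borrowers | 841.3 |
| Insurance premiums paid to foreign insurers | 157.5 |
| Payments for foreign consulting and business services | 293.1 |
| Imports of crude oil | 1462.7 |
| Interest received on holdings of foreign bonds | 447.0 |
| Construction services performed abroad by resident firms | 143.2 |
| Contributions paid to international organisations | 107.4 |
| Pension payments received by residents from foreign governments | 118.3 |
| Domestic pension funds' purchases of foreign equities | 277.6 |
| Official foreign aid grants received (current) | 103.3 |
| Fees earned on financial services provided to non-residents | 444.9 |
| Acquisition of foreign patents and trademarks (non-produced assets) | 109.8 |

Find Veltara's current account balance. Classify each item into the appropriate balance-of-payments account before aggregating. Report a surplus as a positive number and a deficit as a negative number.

-295.3

Goods: -1462.7
Services: 143.2 - 157.5 - 293.1 + 444.9 = 137.5
Primary income: 447.0
Secondary income: 468.7 + 118.3 - 107.4 + 103.3 = 582.9
Current account = (-1462.7) + 137.5 + 447.0 + 582.9 = -295.3
(Excluded from the current account — capital account: sale of embassy land to a foreign government 53.2, acquisition of foreign patents and trademarks (non-produced assets) 109.8; financial account: new loans extended by domestic banks to foreign borrowers 841.3, domestic pension funds' purchases of foreign equities 277.6.)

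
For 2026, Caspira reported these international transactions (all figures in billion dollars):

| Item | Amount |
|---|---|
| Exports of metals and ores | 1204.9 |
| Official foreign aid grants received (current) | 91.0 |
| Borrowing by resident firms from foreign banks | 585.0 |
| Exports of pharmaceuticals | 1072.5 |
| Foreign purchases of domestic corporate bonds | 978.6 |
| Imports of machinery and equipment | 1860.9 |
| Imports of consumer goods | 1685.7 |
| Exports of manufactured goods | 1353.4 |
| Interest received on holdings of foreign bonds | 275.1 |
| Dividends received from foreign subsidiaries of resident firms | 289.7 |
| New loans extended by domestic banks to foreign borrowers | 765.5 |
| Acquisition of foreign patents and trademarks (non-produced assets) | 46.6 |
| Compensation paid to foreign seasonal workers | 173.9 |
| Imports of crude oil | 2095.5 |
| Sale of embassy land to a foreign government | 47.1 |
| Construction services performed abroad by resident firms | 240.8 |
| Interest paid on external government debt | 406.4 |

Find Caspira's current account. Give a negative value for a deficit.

Goods: 1072.5 - 2095.5 - 1860.9 + 1204.9 + 1353.4 - 1685.7 = -2011.3
Services: 240.8
Primary income: 275.1 + 289.7 - 406.4 - 173.9 = -15.5
Secondary income: 91.0
Current account = (-2011.3) + 240.8 + (-15.5) + 91.0 = -1695.0
(Excluded from the current account — financial account: borrowing by resident firms from foreign banks 585.0, foreign purchases of domestic corporate bonds 978.6, new loans extended by domestic banks to foreign borrowers 765.5; capital account: acquisition of foreign patents and trademarks (non-produced assets) 46.6, sale of embassy land to a foreign government 47.1.)

-1695.0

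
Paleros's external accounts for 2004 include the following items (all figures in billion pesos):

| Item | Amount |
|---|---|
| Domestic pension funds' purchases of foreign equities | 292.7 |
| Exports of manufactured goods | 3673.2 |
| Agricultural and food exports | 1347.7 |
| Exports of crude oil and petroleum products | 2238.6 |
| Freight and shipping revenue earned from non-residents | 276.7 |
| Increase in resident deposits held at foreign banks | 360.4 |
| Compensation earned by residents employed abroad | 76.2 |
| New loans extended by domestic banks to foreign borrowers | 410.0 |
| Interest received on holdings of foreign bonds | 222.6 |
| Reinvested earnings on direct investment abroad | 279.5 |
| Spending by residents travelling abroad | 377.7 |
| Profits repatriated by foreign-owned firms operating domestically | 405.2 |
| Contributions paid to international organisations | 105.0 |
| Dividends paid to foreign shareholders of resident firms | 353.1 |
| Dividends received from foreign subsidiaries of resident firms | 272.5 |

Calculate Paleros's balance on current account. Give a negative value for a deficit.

Goods: 2238.6 + 1347.7 + 3673.2 = 7259.5
Services: -377.7 + 276.7 = -101.0
Primary income: -405.2 + 272.5 - 353.1 + 279.5 + 76.2 + 222.6 = 92.5
Secondary income: -105.0
Current account = 7259.5 + (-101.0) + 92.5 + (-105.0) = 7146.0
(Excluded from the current account — financial account: domestic pension funds' purchases of foreign equities 292.7, increase in resident deposits held at foreign banks 360.4, new loans extended by domestic banks to foreign borrowers 410.0.)

7146.0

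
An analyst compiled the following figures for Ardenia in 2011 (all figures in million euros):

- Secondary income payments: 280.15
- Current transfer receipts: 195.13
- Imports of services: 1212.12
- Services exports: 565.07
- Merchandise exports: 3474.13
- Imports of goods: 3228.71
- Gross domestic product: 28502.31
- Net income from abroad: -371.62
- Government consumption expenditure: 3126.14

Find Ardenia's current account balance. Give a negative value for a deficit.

-858.27

Goods balance = 3474.13 - 3228.71 = 245.42
Services balance = 565.07 - 1212.12 = -647.05
Trade balance (goods + services) = 245.42 + (-647.05) = -401.63
Net primary income = -371.62
Net secondary income = 195.13 - 280.15 = -85.02
Current account = -401.63 + (-371.62) + (-85.02) = -858.27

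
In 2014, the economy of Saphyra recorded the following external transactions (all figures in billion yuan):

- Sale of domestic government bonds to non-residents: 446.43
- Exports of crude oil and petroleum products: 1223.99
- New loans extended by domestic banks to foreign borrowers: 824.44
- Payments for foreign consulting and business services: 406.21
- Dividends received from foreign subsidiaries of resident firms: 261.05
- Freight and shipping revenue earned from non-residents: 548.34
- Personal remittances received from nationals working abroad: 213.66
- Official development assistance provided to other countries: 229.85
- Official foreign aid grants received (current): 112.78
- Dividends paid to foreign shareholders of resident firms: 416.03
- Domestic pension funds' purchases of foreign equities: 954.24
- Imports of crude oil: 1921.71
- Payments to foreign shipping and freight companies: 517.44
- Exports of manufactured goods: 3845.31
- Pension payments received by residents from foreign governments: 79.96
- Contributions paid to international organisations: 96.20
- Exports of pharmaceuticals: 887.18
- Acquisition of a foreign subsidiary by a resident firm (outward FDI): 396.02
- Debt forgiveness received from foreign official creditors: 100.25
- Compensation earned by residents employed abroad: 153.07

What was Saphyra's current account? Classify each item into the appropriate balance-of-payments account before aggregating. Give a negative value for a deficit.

3737.90

Goods: -1921.71 + 1223.99 + 887.18 + 3845.31 = 4034.77
Services: 548.34 - 517.44 - 406.21 = -375.31
Primary income: -416.03 + 261.05 + 153.07 = -1.91
Secondary income: 112.78 + 213.66 - 229.85 + 79.96 - 96.20 = 80.35
Current account = 4034.77 + (-375.31) + (-1.91) + 80.35 = 3737.90
(Excluded from the current account — financial account: sale of domestic government bonds to non-residents 446.43, new loans extended by domestic banks to foreign borrowers 824.44, domestic pension funds' purchases of foreign equities 954.24, acquisition of a foreign subsidiary by a resident firm (outward FDI) 396.02; capital account: debt forgiveness received from foreign official creditors 100.25.)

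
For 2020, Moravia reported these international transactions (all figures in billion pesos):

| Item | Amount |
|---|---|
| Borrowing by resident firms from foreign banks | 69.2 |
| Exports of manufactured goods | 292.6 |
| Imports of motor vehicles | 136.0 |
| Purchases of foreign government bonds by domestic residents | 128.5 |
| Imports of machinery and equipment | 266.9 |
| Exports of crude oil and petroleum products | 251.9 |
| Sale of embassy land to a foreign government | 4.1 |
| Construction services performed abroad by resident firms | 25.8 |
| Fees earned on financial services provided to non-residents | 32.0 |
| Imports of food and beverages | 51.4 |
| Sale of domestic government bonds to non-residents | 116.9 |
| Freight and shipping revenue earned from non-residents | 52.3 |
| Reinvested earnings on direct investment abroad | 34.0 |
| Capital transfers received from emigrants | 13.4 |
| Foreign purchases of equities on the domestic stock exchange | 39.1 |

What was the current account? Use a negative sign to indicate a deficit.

234.3

Goods: -266.9 + 251.9 + 292.6 - 51.4 - 136.0 = 90.2
Services: 52.3 + 32.0 + 25.8 = 110.1
Primary income: 34.0
Current account = 90.2 + 110.1 + 34.0 = 234.3
(Excluded from the current account — financial account: borrowing by resident firms from foreign banks 69.2, purchases of foreign government bonds by domestic residents 128.5, sale of domestic government bonds to non-residents 116.9, foreign purchases of equities on the domestic stock exchange 39.1; capital account: sale of embassy land to a foreign government 4.1, capital transfers received from emigrants 13.4.)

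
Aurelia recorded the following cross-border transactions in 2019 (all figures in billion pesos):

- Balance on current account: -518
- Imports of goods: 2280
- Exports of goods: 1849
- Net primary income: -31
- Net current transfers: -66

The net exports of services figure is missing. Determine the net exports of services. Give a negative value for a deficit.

Current account = goods balance + services balance + net primary income + net secondary income
Sum of the known components = -528
Net exports of services = CA - (known components) = -518 - (-528) = 10

10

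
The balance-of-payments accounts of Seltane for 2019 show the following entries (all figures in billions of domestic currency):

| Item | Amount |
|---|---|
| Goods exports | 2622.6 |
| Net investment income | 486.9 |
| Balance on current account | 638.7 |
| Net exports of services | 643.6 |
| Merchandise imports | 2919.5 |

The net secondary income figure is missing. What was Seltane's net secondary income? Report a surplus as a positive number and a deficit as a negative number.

Current account = goods balance + services balance + net primary income + net secondary income
Sum of the known components = 833.6
Net secondary income = CA - (known components) = 638.7 - 833.6 = -194.9

-194.9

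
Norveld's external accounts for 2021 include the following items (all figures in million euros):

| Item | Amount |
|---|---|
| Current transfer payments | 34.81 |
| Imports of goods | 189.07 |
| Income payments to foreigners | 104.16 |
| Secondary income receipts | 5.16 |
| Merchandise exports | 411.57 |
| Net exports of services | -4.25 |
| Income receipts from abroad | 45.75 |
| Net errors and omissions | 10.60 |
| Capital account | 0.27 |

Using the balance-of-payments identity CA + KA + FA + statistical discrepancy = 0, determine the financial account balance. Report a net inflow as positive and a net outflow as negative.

-141.06

Goods balance = 411.57 - 189.07 = 222.50
Services balance = -4.25
Trade balance (goods + services) = 222.50 + (-4.25) = 218.25
Net primary income = 45.75 - 104.16 = -58.41
Net secondary income = 5.16 - 34.81 = -29.65
Current account = 218.25 + (-58.41) + (-29.65) = 130.19
Financial account = -(130.19 + 0.27 + 10.60) = -141.06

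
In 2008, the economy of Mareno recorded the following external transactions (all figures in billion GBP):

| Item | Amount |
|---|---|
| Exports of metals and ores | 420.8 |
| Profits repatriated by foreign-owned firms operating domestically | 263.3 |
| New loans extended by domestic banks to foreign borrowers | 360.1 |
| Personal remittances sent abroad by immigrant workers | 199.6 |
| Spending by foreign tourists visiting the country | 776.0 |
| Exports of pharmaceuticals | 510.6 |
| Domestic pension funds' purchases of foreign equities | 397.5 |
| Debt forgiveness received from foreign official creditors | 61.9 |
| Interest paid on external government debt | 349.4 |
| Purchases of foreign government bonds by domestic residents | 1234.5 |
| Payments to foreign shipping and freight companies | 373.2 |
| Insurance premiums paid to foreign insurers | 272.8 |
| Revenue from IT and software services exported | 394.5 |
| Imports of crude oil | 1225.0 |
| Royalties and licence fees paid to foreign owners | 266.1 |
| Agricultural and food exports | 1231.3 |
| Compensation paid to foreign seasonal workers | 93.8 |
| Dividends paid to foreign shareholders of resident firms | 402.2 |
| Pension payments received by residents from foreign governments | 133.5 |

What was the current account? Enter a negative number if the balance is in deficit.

Goods: 1231.3 - 1225.0 + 420.8 + 510.6 = 937.7
Services: 776.0 - 373.2 - 272.8 - 266.1 + 394.5 = 258.4
Primary income: -93.8 - 349.4 - 263.3 - 402.2 = -1108.7
Secondary income: 133.5 - 199.6 = -66.1
Current account = 937.7 + 258.4 + (-1108.7) + (-66.1) = 21.3
(Excluded from the current account — financial account: new loans extended by domestic banks to foreign borrowers 360.1, domestic pension funds' purchases of foreign equities 397.5, purchases of foreign government bonds by domestic residents 1234.5; capital account: debt forgiveness received from foreign official creditors 61.9.)

21.3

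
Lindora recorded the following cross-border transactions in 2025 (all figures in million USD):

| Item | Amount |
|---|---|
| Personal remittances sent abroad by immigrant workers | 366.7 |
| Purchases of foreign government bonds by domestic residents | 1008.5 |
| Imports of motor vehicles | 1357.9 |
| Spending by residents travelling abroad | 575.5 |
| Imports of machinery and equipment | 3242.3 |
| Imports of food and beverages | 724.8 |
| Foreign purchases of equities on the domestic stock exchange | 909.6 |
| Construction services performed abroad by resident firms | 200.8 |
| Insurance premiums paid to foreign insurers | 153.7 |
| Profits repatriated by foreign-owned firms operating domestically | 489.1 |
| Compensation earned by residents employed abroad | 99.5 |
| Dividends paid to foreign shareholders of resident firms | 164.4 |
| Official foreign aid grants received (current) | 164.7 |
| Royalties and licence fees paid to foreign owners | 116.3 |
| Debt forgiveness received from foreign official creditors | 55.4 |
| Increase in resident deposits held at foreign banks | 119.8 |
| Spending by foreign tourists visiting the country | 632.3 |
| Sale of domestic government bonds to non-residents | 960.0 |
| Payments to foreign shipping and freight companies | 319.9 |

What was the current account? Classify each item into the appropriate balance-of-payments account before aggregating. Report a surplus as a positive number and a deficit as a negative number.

-6413.3

Goods: -724.8 - 1357.9 - 3242.3 = -5325.0
Services: -319.9 + 200.8 - 153.7 - 575.5 + 632.3 - 116.3 = -332.3
Primary income: -489.1 + 99.5 - 164.4 = -554.0
Secondary income: 164.7 - 366.7 = -202.0
Current account = (-5325.0) + (-332.3) + (-554.0) + (-202.0) = -6413.3
(Excluded from the current account — financial account: purchases of foreign government bonds by domestic residents 1008.5, foreign purchases of equities on the domestic stock exchange 909.6, increase in resident deposits held at foreign banks 119.8, sale of domestic government bonds to non-residents 960.0; capital account: debt forgiveness received from foreign official creditors 55.4.)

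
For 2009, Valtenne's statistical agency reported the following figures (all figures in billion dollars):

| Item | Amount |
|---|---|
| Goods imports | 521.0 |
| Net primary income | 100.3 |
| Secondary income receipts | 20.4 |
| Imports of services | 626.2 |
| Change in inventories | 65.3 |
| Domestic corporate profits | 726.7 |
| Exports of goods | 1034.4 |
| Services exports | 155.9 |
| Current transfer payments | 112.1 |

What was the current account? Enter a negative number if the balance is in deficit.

Goods balance = 1034.4 - 521.0 = 513.4
Services balance = 155.9 - 626.2 = -470.3
Trade balance (goods + services) = 513.4 + (-470.3) = 43.1
Net primary income = 100.3
Net secondary income = 20.4 - 112.1 = -91.7
Current account = 43.1 + 100.3 + (-91.7) = 51.7

51.7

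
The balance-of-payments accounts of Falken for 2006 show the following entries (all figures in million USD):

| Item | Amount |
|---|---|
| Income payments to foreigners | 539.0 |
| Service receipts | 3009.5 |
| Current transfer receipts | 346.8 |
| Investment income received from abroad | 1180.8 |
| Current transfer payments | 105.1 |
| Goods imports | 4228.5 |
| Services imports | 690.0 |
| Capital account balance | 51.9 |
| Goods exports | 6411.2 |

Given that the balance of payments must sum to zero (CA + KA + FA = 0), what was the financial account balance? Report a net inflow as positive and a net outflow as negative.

Goods balance = 6411.2 - 4228.5 = 2182.7
Services balance = 3009.5 - 690.0 = 2319.5
Trade balance (goods + services) = 2182.7 + 2319.5 = 4502.2
Net primary income = 1180.8 - 539.0 = 641.8
Net secondary income = 346.8 - 105.1 = 241.7
Current account = 4502.2 + 641.8 + 241.7 = 5385.7
Financial account = -(5385.7 + 51.9) = -5437.6

-5437.6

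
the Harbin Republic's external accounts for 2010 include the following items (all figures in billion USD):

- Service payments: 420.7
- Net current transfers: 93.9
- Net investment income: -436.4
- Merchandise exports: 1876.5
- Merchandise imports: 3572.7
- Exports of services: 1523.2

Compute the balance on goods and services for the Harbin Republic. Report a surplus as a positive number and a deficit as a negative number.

-593.7

Goods balance = 1876.5 - 3572.7 = -1696.2
Services balance = 1523.2 - 420.7 = 1102.5
Trade balance (goods + services) = -1696.2 + 1102.5 = -593.7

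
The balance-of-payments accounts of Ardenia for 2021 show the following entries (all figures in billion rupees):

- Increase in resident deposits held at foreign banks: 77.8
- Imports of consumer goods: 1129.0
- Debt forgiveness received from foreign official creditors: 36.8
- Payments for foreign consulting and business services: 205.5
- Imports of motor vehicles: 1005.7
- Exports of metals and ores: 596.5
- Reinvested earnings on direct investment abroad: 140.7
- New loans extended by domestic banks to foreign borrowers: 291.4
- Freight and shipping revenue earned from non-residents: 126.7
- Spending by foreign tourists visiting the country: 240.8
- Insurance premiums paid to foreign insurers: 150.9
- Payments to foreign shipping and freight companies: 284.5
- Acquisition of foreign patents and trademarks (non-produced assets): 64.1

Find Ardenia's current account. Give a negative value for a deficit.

Goods: 596.5 - 1005.7 - 1129.0 = -1538.2
Services: -150.9 + 240.8 - 284.5 - 205.5 + 126.7 = -273.4
Primary income: 140.7
Current account = (-1538.2) + (-273.4) + 140.7 = -1670.9
(Excluded from the current account — financial account: increase in resident deposits held at foreign banks 77.8, new loans extended by domestic banks to foreign borrowers 291.4; capital account: debt forgiveness received from foreign official creditors 36.8, acquisition of foreign patents and trademarks (non-produced assets) 64.1.)

-1670.9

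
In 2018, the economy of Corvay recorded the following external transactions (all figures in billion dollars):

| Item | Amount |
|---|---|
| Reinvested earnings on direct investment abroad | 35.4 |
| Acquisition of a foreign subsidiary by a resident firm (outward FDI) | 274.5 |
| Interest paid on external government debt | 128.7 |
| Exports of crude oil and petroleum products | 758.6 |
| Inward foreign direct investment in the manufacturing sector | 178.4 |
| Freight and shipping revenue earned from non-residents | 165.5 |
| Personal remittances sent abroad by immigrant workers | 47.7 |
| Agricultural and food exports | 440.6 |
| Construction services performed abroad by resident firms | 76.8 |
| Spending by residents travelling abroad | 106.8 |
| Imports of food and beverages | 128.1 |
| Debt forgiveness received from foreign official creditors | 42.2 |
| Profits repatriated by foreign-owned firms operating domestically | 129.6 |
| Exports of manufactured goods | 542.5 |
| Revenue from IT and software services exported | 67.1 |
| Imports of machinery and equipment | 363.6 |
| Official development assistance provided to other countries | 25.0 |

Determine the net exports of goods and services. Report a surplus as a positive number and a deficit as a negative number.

1452.6

Goods: -128.1 + 758.6 - 363.6 + 440.6 + 542.5 = 1250.0
Services: -106.8 + 67.1 + 76.8 + 165.5 = 202.6
Trade balance = 1250.0 + 202.6 = 1452.6
(Excluded from the trade balance — primary income: reinvested earnings on direct investment abroad 35.4, interest paid on external government debt 128.7, profits repatriated by foreign-owned firms operating domestically 129.6; financial account: acquisition of a foreign subsidiary by a resident firm (outward FDI) 274.5, inward foreign direct investment in the manufacturing sector 178.4; secondary income: personal remittances sent abroad by immigrant workers 47.7, official development assistance provided to other countries 25.0; capital account: debt forgiveness received from foreign official creditors 42.2.)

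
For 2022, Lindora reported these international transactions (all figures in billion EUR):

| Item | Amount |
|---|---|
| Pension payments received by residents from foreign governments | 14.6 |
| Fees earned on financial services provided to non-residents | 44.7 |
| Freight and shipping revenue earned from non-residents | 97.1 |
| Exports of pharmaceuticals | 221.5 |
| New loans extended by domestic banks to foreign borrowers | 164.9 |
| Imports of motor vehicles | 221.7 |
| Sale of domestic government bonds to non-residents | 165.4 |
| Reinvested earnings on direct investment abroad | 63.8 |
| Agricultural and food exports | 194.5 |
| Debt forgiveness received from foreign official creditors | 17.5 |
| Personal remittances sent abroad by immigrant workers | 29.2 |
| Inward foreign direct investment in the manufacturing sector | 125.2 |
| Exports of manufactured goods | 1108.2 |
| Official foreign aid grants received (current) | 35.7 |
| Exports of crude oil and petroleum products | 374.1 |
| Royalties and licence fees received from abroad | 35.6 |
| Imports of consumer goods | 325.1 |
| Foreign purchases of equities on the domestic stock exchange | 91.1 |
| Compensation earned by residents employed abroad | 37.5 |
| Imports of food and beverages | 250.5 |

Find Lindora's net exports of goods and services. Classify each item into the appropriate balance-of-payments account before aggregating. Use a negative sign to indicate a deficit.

Goods: 1108.2 - 250.5 - 221.7 + 221.5 + 374.1 + 194.5 - 325.1 = 1101.0
Services: 44.7 + 35.6 + 97.1 = 177.4
Trade balance = 1101.0 + 177.4 = 1278.4
(Excluded from the trade balance — secondary income: pension payments received by residents from foreign governments 14.6, personal remittances sent abroad by immigrant workers 29.2, official foreign aid grants received (current) 35.7; financial account: new loans extended by domestic banks to foreign borrowers 164.9, sale of domestic government bonds to non-residents 165.4, inward foreign direct investment in the manufacturing sector 125.2, foreign purchases of equities on the domestic stock exchange 91.1; primary income: reinvested earnings on direct investment abroad 63.8, compensation earned by residents employed abroad 37.5; capital account: debt forgiveness received from foreign official creditors 17.5.)

1278.4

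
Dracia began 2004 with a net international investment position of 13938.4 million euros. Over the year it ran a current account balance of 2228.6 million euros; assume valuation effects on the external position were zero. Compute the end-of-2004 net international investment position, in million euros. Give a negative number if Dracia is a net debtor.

16167.0

With no valuation effects, change in NIIP = current account = 2228.6
End-of-year NIIP = 13938.4 + 2228.6 = 16167.0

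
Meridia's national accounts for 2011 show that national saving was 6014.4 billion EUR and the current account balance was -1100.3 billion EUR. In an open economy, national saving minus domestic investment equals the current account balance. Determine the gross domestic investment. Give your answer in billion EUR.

7114.7

I = S - CA = 6014.4 - (-1100.3) = 7114.7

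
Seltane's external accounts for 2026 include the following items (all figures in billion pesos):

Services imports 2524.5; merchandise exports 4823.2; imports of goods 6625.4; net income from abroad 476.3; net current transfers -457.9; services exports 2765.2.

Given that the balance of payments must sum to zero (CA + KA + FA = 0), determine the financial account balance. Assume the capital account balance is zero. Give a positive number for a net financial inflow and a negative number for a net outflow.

1543.1

Goods balance = 4823.2 - 6625.4 = -1802.2
Services balance = 2765.2 - 2524.5 = 240.7
Trade balance (goods + services) = -1802.2 + 240.7 = -1561.5
Net primary income = 476.3
Net secondary income = -457.9
Current account = -1561.5 + 476.3 + (-457.9) = -1543.1
Financial account = -(-1543.1) = 1543.1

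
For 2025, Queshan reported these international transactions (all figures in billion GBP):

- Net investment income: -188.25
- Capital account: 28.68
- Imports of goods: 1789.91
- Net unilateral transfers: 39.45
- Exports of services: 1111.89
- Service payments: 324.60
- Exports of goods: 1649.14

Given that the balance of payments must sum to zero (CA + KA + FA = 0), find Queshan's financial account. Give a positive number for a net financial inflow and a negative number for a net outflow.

-526.40

Goods balance = 1649.14 - 1789.91 = -140.77
Services balance = 1111.89 - 324.60 = 787.29
Trade balance (goods + services) = -140.77 + 787.29 = 646.52
Net primary income = -188.25
Net secondary income = 39.45
Current account = 646.52 + (-188.25) + 39.45 = 497.72
Financial account = -(497.72 + 28.68) = -526.40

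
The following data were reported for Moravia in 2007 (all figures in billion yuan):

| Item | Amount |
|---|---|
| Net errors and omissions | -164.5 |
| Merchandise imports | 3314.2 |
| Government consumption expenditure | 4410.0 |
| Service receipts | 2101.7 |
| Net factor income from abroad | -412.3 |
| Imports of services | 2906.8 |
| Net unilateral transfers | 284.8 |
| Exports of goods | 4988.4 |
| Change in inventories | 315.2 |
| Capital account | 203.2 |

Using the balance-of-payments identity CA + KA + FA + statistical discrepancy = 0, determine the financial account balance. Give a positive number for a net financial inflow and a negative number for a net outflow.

Goods balance = 4988.4 - 3314.2 = 1674.2
Services balance = 2101.7 - 2906.8 = -805.1
Trade balance (goods + services) = 1674.2 + (-805.1) = 869.1
Net primary income = -412.3
Net secondary income = 284.8
Current account = 869.1 + (-412.3) + 284.8 = 741.6
Financial account = -(741.6 + 203.2 + (-164.5)) = -780.3

-780.3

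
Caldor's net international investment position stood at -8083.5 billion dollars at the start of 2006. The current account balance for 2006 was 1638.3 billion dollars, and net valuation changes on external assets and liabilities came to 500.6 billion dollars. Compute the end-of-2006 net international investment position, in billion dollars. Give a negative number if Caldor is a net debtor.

Change in NIIP = current account + net valuation change = 1638.3 + 500.6 = 2138.9
End-of-year NIIP = -8083.5 + 2138.9 = -5944.6

-5944.6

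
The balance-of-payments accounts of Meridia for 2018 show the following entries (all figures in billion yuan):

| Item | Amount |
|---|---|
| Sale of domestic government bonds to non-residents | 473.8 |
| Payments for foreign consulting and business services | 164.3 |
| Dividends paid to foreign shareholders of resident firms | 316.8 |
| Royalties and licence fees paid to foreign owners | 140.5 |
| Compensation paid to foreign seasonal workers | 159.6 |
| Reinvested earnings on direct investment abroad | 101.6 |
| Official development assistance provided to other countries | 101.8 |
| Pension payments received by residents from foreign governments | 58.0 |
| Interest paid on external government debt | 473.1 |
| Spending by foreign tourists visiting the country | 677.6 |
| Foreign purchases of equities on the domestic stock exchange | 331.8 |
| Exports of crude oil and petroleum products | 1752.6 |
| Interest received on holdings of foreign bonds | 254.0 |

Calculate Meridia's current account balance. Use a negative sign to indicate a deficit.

1487.7

Goods: 1752.6
Services: -140.5 + 677.6 - 164.3 = 372.8
Primary income: 101.6 + 254.0 - 159.6 - 316.8 - 473.1 = -593.9
Secondary income: 58.0 - 101.8 = -43.8
Current account = 1752.6 + 372.8 + (-593.9) + (-43.8) = 1487.7
(Excluded from the current account — financial account: sale of domestic government bonds to non-residents 473.8, foreign purchases of equities on the domestic stock exchange 331.8.)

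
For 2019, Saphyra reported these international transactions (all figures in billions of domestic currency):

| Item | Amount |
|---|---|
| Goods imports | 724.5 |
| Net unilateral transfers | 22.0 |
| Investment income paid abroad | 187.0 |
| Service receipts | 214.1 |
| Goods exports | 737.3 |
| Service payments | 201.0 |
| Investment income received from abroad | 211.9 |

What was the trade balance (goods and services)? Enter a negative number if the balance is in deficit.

25.9

Goods balance = 737.3 - 724.5 = 12.8
Services balance = 214.1 - 201.0 = 13.1
Trade balance (goods + services) = 12.8 + 13.1 = 25.9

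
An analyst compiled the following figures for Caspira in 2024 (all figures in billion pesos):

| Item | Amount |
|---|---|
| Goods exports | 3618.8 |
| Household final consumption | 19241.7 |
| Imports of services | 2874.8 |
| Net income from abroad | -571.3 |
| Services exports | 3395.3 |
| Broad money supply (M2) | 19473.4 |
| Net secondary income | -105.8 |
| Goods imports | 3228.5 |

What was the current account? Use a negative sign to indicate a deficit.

233.7

Goods balance = 3618.8 - 3228.5 = 390.3
Services balance = 3395.3 - 2874.8 = 520.5
Trade balance (goods + services) = 390.3 + 520.5 = 910.8
Net primary income = -571.3
Net secondary income = -105.8
Current account = 910.8 + (-571.3) + (-105.8) = 233.7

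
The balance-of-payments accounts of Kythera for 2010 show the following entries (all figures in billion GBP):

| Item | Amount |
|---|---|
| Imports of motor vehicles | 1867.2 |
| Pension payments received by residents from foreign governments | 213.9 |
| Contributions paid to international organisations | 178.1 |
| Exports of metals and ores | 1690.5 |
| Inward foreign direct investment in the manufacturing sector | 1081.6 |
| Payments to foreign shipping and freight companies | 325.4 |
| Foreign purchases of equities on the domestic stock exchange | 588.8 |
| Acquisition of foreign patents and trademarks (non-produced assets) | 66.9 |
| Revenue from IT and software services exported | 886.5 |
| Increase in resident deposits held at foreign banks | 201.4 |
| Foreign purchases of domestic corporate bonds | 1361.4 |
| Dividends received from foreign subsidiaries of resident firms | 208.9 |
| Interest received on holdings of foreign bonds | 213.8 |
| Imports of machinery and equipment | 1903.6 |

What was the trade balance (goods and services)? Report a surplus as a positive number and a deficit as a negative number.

Goods: -1903.6 - 1867.2 + 1690.5 = -2080.3
Services: 886.5 - 325.4 = 561.1
Trade balance = -2080.3 + 561.1 = -1519.2
(Excluded from the trade balance — secondary income: pension payments received by residents from foreign governments 213.9, contributions paid to international organisations 178.1; financial account: inward foreign direct investment in the manufacturing sector 1081.6, foreign purchases of equities on the domestic stock exchange 588.8, increase in resident deposits held at foreign banks 201.4, foreign purchases of domestic corporate bonds 1361.4; capital account: acquisition of foreign patents and trademarks (non-produced assets) 66.9; primary income: dividends received from foreign subsidiaries of resident firms 208.9, interest received on holdings of foreign bonds 213.8.)

-1519.2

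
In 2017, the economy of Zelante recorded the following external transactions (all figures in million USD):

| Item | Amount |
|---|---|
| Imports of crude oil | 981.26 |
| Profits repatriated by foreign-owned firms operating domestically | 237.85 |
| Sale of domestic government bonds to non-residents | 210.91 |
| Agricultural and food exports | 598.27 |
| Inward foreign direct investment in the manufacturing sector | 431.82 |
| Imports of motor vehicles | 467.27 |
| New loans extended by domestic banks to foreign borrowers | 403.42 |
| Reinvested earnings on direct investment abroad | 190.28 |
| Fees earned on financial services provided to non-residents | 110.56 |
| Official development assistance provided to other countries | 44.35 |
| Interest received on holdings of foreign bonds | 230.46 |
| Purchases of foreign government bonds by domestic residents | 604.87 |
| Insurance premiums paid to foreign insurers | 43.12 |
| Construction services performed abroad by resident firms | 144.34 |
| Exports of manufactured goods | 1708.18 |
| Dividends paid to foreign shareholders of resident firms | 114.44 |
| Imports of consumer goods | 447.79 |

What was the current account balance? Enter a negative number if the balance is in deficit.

Goods: -467.27 - 981.26 + 1708.18 + 598.27 - 447.79 = 410.13
Services: 110.56 + 144.34 - 43.12 = 211.78
Primary income: 190.28 + 230.46 - 114.44 - 237.85 = 68.45
Secondary income: -44.35
Current account = 410.13 + 211.78 + 68.45 + (-44.35) = 646.01
(Excluded from the current account — financial account: sale of domestic government bonds to non-residents 210.91, inward foreign direct investment in the manufacturing sector 431.82, new loans extended by domestic banks to foreign borrowers 403.42, purchases of foreign government bonds by domestic residents 604.87.)

646.01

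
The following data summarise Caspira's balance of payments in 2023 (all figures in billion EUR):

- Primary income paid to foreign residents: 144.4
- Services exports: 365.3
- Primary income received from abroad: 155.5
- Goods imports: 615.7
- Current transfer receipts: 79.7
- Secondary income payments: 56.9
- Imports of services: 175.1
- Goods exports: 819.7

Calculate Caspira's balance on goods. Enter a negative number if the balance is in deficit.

204.0

Goods balance = 819.7 - 615.7 = 204.0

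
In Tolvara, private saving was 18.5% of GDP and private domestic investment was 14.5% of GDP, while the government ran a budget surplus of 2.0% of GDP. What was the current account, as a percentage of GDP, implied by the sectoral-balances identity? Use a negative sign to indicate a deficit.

By the sectoral-balances identity, CA = (S_private - I) + (T - G).
Private balance = 18.5 - 14.5 = 4.0
Government balance (T - G) = 2.0
CA = 4.0 + 2.0 = 6.0

6.0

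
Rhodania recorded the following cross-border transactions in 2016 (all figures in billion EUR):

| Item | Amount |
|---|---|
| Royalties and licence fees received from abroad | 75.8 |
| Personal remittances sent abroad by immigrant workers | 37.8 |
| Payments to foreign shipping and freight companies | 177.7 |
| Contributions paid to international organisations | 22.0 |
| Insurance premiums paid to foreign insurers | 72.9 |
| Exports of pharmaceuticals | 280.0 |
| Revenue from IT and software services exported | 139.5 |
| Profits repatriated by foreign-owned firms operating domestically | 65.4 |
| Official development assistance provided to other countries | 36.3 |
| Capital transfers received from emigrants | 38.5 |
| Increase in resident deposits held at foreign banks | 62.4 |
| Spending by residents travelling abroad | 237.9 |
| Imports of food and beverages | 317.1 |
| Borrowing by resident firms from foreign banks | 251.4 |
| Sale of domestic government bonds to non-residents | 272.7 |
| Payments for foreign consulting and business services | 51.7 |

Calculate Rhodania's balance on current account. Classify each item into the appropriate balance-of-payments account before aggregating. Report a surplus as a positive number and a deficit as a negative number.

Goods: 280.0 - 317.1 = -37.1
Services: -177.7 - 237.9 - 72.9 - 51.7 + 139.5 + 75.8 = -324.9
Primary income: -65.4
Secondary income: -37.8 - 22.0 - 36.3 = -96.1
Current account = (-37.1) + (-324.9) + (-65.4) + (-96.1) = -523.5
(Excluded from the current account — capital account: capital transfers received from emigrants 38.5; financial account: increase in resident deposits held at foreign banks 62.4, borrowing by resident firms from foreign banks 251.4, sale of domestic government bonds to non-residents 272.7.)

-523.5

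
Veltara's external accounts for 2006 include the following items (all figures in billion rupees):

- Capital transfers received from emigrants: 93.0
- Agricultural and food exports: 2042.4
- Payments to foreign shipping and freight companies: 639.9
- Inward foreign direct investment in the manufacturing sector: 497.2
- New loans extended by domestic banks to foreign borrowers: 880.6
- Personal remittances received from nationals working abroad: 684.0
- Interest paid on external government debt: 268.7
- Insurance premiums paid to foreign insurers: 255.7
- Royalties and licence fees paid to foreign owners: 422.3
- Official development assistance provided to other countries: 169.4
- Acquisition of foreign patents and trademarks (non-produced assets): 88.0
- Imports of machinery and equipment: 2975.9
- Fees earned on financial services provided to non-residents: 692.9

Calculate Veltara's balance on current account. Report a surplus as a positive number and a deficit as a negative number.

Goods: -2975.9 + 2042.4 = -933.5
Services: 692.9 - 422.3 - 255.7 - 639.9 = -625.0
Primary income: -268.7
Secondary income: -169.4 + 684.0 = 514.6
Current account = (-933.5) + (-625.0) + (-268.7) + 514.6 = -1312.6
(Excluded from the current account — capital account: capital transfers received from emigrants 93.0, acquisition of foreign patents and trademarks (non-produced assets) 88.0; financial account: inward foreign direct investment in the manufacturing sector 497.2, new loans extended by domestic banks to foreign borrowers 880.6.)

-1312.6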